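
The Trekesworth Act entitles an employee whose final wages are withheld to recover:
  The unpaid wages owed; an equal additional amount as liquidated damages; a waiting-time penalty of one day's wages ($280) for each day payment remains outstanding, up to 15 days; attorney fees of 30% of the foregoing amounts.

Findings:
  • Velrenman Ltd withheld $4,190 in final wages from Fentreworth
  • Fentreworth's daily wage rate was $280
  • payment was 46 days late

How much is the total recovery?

$16,354

Liquidated damages (equal amount): $4,190
Penalty days: min(46, 15) = 15
Waiting-time penalty: 15 × $280 = $4,200
Subtotal: $4,190 + $4,190 + $4,200 = $12,580
Attorney fees: 30% of $12,580 = $3,774
Total award: $12,580 + $3,774 = $16,354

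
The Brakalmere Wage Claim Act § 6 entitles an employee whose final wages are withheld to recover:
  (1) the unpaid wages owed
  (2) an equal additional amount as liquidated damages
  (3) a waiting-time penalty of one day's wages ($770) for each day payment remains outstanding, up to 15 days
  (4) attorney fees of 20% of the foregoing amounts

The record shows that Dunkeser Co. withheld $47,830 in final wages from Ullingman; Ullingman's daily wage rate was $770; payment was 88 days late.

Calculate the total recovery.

Liquidated damages (equal amount): $47,830
Penalty days: min(88, 15) = 15
Waiting-time penalty: 15 × $770 = $11,550
Subtotal: $47,830 + $47,830 + $11,550 = $107,210
Attorney fees: 20% of $107,210 = $21,442
Total award: $107,210 + $21,442 = $128,652

$128,652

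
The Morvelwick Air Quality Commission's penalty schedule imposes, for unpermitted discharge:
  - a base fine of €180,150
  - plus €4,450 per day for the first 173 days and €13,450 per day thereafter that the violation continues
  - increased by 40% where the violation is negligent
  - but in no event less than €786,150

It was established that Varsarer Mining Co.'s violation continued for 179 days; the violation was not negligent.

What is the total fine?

First 173 days: 173 × €4,450 = €769,850
Remaining days: (179 − 173) × €13,450 = €80,700
Per-day component: €769,850 + €80,700 = €850,550
Base plus per-day: €180,150 + €850,550 = €1,030,700
The violation was not negligent: no 40% increase.
Minimum €786,150: €1,030,700 meets the minimum, no increase.

€1,030,700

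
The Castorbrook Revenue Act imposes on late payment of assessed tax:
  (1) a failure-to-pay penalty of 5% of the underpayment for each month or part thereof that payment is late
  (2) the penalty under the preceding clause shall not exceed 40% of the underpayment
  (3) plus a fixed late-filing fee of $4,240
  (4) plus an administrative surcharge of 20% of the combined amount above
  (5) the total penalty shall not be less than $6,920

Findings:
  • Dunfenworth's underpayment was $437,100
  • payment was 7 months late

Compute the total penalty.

Penalty: $188,670

Accrued rate: 5% × 7 = 35%, capped at 40% → 35%
Failure-to-pay penalty: 35% of $437,100 = $152,985
Penalty before surcharge: $152,985 + $4,240 = $157,225
Administrative surcharge: 20% of $157,225 = $31,445
Total penalty: $157,225 + $31,445 = $188,670
Minimum $6,920: $188,670 meets the minimum, no increase.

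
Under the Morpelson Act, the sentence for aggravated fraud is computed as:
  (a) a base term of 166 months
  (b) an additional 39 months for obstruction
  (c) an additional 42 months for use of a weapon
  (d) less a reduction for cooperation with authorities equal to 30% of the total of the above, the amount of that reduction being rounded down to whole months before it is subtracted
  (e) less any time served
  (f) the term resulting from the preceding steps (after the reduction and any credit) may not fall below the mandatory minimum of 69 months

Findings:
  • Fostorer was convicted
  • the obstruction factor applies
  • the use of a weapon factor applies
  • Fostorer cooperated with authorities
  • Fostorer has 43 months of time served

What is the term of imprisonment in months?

Obstruction enhancement: +39 months
Use of a weapon enhancement: +42 months
Adjusted term: 166 months + 39 months + 42 months = 247 months
Cooperation with authorities reduction: 30% of 247 months = 74 months (rounded down)
After reduction: 247 − 74 = 173 months
Less time served: 173 months − 43 months = 130 months
Minimum 69 months: 130 months meets the minimum, no increase.

130 months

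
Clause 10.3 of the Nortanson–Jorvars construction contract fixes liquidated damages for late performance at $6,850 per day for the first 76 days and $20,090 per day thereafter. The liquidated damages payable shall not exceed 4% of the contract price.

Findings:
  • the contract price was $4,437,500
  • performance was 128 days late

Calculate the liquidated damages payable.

$177,500

First 76 days: 76 × $6,850 = $520,600
Remaining days: (128 − 76) × $20,090 = $1,044,680
Accrued per-day damages: $520,600 + $1,044,680 = $1,565,280
Cap: 4% of $4,437,500 = $177,500
Cap at $177,500: $1,565,280 exceeds the cap → $177,500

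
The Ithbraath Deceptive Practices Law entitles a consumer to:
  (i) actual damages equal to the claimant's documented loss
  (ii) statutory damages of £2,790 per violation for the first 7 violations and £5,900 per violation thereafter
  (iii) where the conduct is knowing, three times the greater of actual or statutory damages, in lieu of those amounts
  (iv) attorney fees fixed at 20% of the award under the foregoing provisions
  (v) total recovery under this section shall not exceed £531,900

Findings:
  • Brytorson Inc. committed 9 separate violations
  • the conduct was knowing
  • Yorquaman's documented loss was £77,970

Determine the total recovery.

First 7 violations: 7 × £2,790 = £19,530
Remaining violations: (9 − 7) × £5,900 = £11,800
Statutory damages: £19,530 + £11,800 = £31,330
Greater of actual damages (£77,970) or statutory damages (£31,330): £77,970
Trebled: 3 × £77,970 = £233,910
Attorney fees: 20% of £233,910 = £46,782
Total before cap: £233,910 + £46,782 = £280,692
Cap at £531,900: £280,692 is within the cap, no reduction.

£280,692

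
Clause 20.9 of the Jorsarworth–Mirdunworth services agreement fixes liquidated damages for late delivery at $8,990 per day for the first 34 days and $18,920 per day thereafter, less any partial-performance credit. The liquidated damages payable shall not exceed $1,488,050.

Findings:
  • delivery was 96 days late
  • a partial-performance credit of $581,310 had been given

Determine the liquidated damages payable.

Liquidated damages: $897,390

First 34 days: 34 × $8,990 = $305,660
Remaining days: (96 − 34) × $18,920 = $1,173,040
Accrued per-day damages: $305,660 + $1,173,040 = $1,478,700
Less partial-performance credit: $1,478,700 − $581,310 = $897,390
Cap at $1,488,050: $897,390 is within the cap, no reduction.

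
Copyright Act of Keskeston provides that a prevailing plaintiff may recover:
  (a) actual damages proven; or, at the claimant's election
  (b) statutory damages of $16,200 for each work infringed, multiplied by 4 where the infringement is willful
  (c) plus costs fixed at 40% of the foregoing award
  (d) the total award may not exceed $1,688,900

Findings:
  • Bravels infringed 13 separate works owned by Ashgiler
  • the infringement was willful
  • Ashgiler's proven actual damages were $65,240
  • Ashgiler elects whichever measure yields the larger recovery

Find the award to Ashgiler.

Statutory damages: 13 × $16,200 = $210,600
Multiplied by 4: 4 × $210,600 = $842,400
Greater of actual damages ($65,240) or enhanced statutory damages ($842,400): $842,400
Costs: 40% of $842,400 = $336,960
Award plus costs: $842,400 + $336,960 = $1,179,360
Cap at $1,688,900: $1,179,360 is within the cap, no reduction.

$1,179,360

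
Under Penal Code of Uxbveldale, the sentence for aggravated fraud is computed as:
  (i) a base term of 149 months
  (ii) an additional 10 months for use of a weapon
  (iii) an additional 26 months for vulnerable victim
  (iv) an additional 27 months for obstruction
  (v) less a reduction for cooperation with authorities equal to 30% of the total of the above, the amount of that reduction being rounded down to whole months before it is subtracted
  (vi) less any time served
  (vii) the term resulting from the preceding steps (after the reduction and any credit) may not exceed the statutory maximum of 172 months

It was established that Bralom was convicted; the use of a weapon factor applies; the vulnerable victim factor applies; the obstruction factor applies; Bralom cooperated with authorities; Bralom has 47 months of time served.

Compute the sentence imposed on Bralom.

Use of a weapon enhancement: +10 months
Vulnerable victim enhancement: +26 months
Obstruction enhancement: +27 months
Adjusted term: 149 months + 10 months + 26 months + 27 months = 212 months
Cooperation with authorities reduction: 30% of 212 months = 63 months (rounded down)
After reduction: 212 − 63 = 149 months
Less time served: 149 months − 47 months = 102 months
Cap at 172 months: 102 months is within the cap, no reduction.

Sentence: 102 months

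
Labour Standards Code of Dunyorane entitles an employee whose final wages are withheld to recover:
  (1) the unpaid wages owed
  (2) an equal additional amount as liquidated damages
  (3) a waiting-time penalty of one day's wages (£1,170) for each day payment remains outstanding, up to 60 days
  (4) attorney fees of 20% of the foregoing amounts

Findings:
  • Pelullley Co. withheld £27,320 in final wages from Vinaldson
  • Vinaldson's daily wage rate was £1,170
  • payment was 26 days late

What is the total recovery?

£102,072

Liquidated damages (equal amount): £27,320
Penalty days: min(26, 60) = 26
Waiting-time penalty: 26 × £1,170 = £30,420
Subtotal: £27,320 + £27,320 + £30,420 = £85,060
Attorney fees: 20% of £85,060 = £17,012
Total award: £85,060 + £17,012 = £102,072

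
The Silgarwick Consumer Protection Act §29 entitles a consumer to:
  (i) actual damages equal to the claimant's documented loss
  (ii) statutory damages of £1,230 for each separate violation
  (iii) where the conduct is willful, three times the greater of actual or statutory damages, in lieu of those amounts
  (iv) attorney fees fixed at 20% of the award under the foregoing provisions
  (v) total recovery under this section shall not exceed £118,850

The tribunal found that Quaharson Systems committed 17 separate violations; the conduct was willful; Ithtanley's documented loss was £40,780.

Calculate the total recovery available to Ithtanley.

£118,850

Statutory damages: 17 × £1,230 = £20,910
Greater of actual damages (£40,780) or statutory damages (£20,910): £40,780
Trebled: 3 × £40,780 = £122,340
Attorney fees: 20% of £122,340 = £24,468
Total before cap: £122,340 + £24,468 = £146,808
Cap at £118,850: £146,808 exceeds the cap → £118,850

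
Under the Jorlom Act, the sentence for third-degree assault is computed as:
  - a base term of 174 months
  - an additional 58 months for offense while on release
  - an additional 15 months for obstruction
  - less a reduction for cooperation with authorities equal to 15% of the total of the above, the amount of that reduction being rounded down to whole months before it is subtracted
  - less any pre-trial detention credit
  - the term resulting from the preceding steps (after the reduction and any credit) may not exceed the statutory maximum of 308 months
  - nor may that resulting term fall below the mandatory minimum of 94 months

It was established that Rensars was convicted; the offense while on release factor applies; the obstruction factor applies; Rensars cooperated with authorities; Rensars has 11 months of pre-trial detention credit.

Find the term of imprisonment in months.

199 months

Offense while on release enhancement: +58 months
Obstruction enhancement: +15 months
Adjusted term: 174 months + 58 months + 15 months = 247 months
Cooperation with authorities reduction: 15% of 247 months = 37 months (rounded down)
After reduction: 247 − 37 = 210 months
Less pre-trial detention credit: 210 months − 11 months = 199 months
Cap at 308 months: 199 months is within the cap, no reduction.
Minimum 94 months: 199 months meets the minimum, no increase.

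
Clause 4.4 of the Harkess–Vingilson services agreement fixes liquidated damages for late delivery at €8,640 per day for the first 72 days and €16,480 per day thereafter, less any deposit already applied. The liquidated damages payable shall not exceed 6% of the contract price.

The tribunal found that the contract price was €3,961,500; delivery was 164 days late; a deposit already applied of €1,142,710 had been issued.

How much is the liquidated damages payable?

€237,690

First 72 days: 72 × €8,640 = €622,080
Remaining days: (164 − 72) × €16,480 = €1,516,160
Accrued per-day damages: €622,080 + €1,516,160 = €2,138,240
Less deposit already applied: €2,138,240 − €1,142,710 = €995,530
Cap: 6% of €3,961,500 = €237,690
Cap at €237,690: €995,530 exceeds the cap → €237,690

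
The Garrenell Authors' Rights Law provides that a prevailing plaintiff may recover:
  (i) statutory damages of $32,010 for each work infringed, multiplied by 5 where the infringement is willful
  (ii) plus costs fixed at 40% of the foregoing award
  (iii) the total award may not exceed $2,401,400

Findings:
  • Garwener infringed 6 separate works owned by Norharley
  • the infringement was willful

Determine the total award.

Award: $1,344,420

Statutory damages: 6 × $32,010 = $192,060
Multiplied by 5: 5 × $192,060 = $960,300
Costs: 40% of $960,300 = $384,120
Award plus costs: $960,300 + $384,120 = $1,344,420
Cap at $2,401,400: $1,344,420 is within the cap, no reduction.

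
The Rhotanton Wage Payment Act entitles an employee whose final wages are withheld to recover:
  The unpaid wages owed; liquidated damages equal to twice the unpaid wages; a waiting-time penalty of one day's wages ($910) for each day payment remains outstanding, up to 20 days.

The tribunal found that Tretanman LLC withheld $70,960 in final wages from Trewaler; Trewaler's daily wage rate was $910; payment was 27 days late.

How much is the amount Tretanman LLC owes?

$231,080

Doubled: 2 × $70,960 = $141,920
Penalty days: min(27, 20) = 20
Waiting-time penalty: 20 × $910 = $18,200
Total award: $70,960 + $141,920 + $18,200 = $231,080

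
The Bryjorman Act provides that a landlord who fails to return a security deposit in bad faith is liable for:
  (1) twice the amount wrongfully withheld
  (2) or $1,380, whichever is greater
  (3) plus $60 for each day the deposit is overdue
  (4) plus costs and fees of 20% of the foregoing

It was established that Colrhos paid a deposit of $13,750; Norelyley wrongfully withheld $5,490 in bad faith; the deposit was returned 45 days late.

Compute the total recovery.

$16,416

Doubled: 2 × $5,490 = $10,980
Minimum $1,380: $10,980 meets the minimum, no increase.
Late-return penalty: 45 × $60 = $2,700
Damages plus late penalty: $10,980 + $2,700 = $13,680
Costs and fees: 20% of $13,680 = $2,736
Total recovery: $13,680 + $2,736 = $16,416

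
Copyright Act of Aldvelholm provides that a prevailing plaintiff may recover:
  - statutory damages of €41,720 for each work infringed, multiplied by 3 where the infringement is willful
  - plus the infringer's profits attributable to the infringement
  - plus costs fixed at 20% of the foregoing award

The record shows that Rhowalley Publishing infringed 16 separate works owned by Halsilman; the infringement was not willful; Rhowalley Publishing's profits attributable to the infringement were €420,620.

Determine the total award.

Statutory damages: 16 × €41,720 = €667,520
Infringement not willful: no ×3 enhancement.
Combined award: €667,520 + €420,620 = €1,088,140
Costs: 20% of €1,088,140 = €217,628
Award plus costs: €1,088,140 + €217,628 = €1,305,768

€1,305,768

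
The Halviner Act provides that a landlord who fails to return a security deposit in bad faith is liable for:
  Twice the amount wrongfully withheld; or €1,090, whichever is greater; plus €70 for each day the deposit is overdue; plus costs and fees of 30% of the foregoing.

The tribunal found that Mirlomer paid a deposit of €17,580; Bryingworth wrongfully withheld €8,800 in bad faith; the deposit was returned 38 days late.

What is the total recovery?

Doubled: 2 × €8,800 = €17,600
Minimum €1,090: €17,600 meets the minimum, no increase.
Late-return penalty: 38 × €70 = €2,660
Damages plus late penalty: €17,600 + €2,660 = €20,260
Costs and fees: 30% of €20,260 = €6,078
Total recovery: €20,260 + €6,078 = €26,338

Recovery: €26,338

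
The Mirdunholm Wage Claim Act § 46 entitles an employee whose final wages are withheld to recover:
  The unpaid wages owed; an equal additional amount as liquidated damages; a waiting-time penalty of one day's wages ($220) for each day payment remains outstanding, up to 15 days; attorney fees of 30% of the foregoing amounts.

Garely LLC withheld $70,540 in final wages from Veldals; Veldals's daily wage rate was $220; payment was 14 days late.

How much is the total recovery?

$187,408

Liquidated damages (equal amount): $70,540
Penalty days: min(14, 15) = 14
Waiting-time penalty: 14 × $220 = $3,080
Subtotal: $70,540 + $70,540 + $3,080 = $144,160
Attorney fees: 30% of $144,160 = $43,248
Total award: $144,160 + $43,248 = $187,408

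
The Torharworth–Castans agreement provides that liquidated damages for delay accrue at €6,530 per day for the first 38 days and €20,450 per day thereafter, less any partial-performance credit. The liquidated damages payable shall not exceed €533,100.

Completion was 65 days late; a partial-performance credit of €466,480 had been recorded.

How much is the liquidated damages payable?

First 38 days: 38 × €6,530 = €248,140
Remaining days: (65 − 38) × €20,450 = €552,150
Accrued per-day damages: €248,140 + €552,150 = €800,290
Less partial-performance credit: €800,290 − €466,480 = €333,810
Cap at €533,100: €333,810 is within the cap, no reduction.

€333,810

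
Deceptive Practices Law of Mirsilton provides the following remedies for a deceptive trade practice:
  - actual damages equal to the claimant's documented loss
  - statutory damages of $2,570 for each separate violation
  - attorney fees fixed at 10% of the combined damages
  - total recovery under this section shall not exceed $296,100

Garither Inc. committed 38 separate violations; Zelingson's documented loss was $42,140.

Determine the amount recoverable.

Statutory damages: 38 × $2,570 = $97,660
Combined damages: $42,140 + $97,660 = $139,800
Attorney fees: 10% of $139,800 = $13,980
Total before cap: $139,800 + $13,980 = $153,780
Cap at $296,100: $153,780 is within the cap, no reduction.

$153,780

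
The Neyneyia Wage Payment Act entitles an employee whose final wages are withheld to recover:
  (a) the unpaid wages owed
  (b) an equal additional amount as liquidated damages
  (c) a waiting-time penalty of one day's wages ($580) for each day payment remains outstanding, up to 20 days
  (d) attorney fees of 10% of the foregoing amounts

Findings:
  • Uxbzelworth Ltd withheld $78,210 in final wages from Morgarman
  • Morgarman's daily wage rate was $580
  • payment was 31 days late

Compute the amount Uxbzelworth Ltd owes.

Liquidated damages (equal amount): $78,210
Penalty days: min(31, 20) = 20
Waiting-time penalty: 20 × $580 = $11,600
Subtotal: $78,210 + $78,210 + $11,600 = $168,020
Attorney fees: 10% of $168,020 = $16,802
Total award: $168,020 + $16,802 = $184,822

Total award: $184,822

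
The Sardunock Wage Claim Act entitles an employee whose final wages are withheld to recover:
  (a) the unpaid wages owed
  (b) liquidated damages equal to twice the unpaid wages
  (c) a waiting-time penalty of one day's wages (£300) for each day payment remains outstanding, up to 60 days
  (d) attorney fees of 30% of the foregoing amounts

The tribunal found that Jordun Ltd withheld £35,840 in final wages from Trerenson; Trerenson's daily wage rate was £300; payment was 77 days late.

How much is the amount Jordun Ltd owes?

Total award: £163,176

Doubled: 2 × £35,840 = £71,680
Penalty days: min(77, 60) = 60
Waiting-time penalty: 60 × £300 = £18,000
Subtotal: £35,840 + £71,680 + £18,000 = £125,520
Attorney fees: 30% of £125,520 = £37,656
Total award: £125,520 + £37,656 = £163,176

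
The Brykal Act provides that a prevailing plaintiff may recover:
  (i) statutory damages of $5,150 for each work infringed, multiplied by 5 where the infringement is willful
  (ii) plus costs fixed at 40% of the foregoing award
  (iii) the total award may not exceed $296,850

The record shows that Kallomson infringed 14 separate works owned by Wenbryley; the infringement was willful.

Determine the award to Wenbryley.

$296,850

Statutory damages: 14 × $5,150 = $72,100
Multiplied by 5: 5 × $72,100 = $360,500
Costs: 40% of $360,500 = $144,200
Award plus costs: $360,500 + $144,200 = $504,700
Cap at $296,850: $504,700 exceeds the cap → $296,850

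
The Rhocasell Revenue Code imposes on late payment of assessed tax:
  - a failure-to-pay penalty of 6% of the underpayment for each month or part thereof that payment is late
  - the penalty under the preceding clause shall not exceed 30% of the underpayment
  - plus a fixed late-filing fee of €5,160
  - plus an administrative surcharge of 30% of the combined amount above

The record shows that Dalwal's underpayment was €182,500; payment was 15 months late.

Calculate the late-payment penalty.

Accrued rate: 6% × 15 = 90%, capped at 30% → 30%
Failure-to-pay penalty: 30% of €182,500 = €54,750
Penalty before surcharge: €54,750 + €5,160 = €59,910
Administrative surcharge: 30% of €59,910 = €17,973
Total penalty: €59,910 + €17,973 = €77,883

Penalty: €77,883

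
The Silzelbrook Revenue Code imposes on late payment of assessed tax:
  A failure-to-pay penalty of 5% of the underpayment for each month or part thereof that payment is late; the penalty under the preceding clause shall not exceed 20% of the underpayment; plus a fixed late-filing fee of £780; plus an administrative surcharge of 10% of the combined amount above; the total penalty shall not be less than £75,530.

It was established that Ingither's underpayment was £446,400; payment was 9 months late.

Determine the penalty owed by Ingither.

£99,066

Accrued rate: 5% × 9 = 45%, capped at 20% → 20%
Failure-to-pay penalty: 20% of £446,400 = £89,280
Penalty before surcharge: £89,280 + £780 = £90,060
Administrative surcharge: 10% of £90,060 = £9,006
Total penalty: £90,060 + £9,006 = £99,066
Minimum £75,530: £99,066 meets the minimum, no increase.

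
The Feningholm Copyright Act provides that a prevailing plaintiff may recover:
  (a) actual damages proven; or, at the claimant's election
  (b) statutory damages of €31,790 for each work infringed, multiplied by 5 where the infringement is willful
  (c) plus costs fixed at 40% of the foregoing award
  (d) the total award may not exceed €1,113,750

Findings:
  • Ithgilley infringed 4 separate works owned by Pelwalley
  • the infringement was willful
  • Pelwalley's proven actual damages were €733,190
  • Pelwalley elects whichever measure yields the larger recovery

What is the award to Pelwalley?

€1,026,466

Statutory damages: 4 × €31,790 = €127,160
Multiplied by 5: 5 × €127,160 = €635,800
Greater of actual damages (€733,190) or enhanced statutory damages (€635,800): €733,190
Costs: 40% of €733,190 = €293,276
Award plus costs: €733,190 + €293,276 = €1,026,466
Cap at €1,113,750: €1,026,466 is within the cap, no reduction.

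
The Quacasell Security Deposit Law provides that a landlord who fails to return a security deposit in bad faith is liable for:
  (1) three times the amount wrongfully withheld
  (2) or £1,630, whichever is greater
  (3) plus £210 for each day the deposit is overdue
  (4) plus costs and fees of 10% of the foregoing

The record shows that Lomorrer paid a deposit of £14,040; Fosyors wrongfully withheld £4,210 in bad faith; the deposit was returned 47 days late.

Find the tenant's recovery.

Trebled: 3 × £4,210 = £12,630
Minimum £1,630: £12,630 meets the minimum, no increase.
Late-return penalty: 47 × £210 = £9,870
Damages plus late penalty: £12,630 + £9,870 = £22,500
Costs and fees: 10% of £22,500 = £2,250
Total recovery: £22,500 + £2,250 = £24,750

£24,750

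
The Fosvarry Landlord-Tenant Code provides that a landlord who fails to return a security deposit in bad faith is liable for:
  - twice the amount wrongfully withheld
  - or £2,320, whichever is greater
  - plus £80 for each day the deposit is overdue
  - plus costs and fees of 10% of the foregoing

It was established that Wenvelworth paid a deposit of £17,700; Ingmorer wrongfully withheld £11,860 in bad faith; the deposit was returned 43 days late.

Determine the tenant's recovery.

Doubled: 2 × £11,860 = £23,720
Minimum £2,320: £23,720 meets the minimum, no increase.
Late-return penalty: 43 × £80 = £3,440
Damages plus late penalty: £23,720 + £3,440 = £27,160
Costs and fees: 10% of £27,160 = £2,716
Total recovery: £27,160 + £2,716 = £29,876

£29,876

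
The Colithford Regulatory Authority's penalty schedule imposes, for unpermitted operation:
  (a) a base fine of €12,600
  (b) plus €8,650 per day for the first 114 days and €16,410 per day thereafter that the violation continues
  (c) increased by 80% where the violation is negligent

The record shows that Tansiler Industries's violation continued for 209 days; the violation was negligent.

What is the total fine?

First 114 days: 114 × €8,650 = €986,100
Remaining days: (209 − 114) × €16,410 = €1,558,950
Per-day component: €986,100 + €1,558,950 = €2,545,050
Base plus per-day: €12,600 + €2,545,050 = €2,557,650
Enhancement: 80% of €2,557,650 = €2,046,120
Enhanced fine: €2,557,650 + €2,046,120 = €4,603,770

€4,603,770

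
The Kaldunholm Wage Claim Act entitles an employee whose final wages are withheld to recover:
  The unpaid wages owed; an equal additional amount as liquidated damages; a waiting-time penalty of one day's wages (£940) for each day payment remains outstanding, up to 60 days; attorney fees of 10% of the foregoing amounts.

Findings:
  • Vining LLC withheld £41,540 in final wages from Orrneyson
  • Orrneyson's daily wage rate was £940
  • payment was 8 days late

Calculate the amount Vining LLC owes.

Liquidated damages (equal amount): £41,540
Penalty days: min(8, 60) = 8
Waiting-time penalty: 8 × £940 = £7,520
Subtotal: £41,540 + £41,540 + £7,520 = £90,600
Attorney fees: 10% of £90,600 = £9,060
Total award: £90,600 + £9,060 = £99,660

Total award: £99,660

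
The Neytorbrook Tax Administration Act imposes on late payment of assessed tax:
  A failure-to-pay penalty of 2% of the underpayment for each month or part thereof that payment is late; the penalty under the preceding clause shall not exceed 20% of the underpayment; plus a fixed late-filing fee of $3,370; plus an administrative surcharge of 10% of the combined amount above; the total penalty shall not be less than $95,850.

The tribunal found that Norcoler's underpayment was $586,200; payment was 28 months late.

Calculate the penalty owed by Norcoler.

$132,671

Accrued rate: 2% × 28 = 56%, capped at 20% → 20%
Failure-to-pay penalty: 20% of $586,200 = $117,240
Penalty before surcharge: $117,240 + $3,370 = $120,610
Administrative surcharge: 10% of $120,610 = $12,061
Total penalty: $120,610 + $12,061 = $132,671
Minimum $95,850: $132,671 meets the minimum, no increase.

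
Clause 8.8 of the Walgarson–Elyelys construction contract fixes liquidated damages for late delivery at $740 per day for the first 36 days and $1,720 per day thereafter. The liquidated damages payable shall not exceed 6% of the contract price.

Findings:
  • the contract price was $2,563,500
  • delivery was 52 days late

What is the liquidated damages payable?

$54,160

First 36 days: 36 × $740 = $26,640
Remaining days: (52 − 36) × $1,720 = $27,520
Accrued per-day damages: $26,640 + $27,520 = $54,160
Cap: 6% of $2,563,500 = $153,810
Cap at $153,810: $54,160 is within the cap, no reduction.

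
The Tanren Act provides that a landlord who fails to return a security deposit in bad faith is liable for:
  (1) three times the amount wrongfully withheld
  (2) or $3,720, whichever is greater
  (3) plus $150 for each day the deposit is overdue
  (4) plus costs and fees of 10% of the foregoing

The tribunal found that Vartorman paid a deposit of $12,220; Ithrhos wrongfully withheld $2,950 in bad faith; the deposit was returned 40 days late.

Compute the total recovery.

Trebled: 3 × $2,950 = $8,850
Minimum $3,720: $8,850 meets the minimum, no increase.
Late-return penalty: 40 × $150 = $6,000
Damages plus late penalty: $8,850 + $6,000 = $14,850
Costs and fees: 10% of $14,850 = $1,485
Total recovery: $14,850 + $1,485 = $16,335

Recovery: $16,335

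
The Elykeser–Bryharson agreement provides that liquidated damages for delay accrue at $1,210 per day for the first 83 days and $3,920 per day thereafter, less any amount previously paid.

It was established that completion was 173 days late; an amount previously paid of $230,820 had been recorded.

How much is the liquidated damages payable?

$222,410

First 83 days: 83 × $1,210 = $100,430
Remaining days: (173 − 83) × $3,920 = $352,800
Accrued per-day damages: $100,430 + $352,800 = $453,230
Less amount previously paid: $453,230 − $230,820 = $222,410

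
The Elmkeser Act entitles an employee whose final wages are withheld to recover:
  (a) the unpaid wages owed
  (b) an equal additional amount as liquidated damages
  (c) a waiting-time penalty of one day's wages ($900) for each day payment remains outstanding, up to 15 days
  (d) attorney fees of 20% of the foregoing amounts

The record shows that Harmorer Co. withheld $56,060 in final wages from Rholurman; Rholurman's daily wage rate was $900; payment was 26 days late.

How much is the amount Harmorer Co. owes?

Liquidated damages (equal amount): $56,060
Penalty days: min(26, 15) = 15
Waiting-time penalty: 15 × $900 = $13,500
Subtotal: $56,060 + $56,060 + $13,500 = $125,620
Attorney fees: 20% of $125,620 = $25,124
Total award: $125,620 + $25,124 = $150,744

$150,744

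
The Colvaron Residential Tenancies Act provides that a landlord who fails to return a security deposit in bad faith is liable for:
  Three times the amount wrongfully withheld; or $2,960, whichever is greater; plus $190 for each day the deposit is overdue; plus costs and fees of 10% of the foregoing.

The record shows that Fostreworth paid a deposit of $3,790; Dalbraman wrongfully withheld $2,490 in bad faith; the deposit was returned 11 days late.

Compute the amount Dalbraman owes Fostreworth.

$10,516

Trebled: 3 × $2,490 = $7,470
Minimum $2,960: $7,470 meets the minimum, no increase.
Late-return penalty: 11 × $190 = $2,090
Damages plus late penalty: $7,470 + $2,090 = $9,560
Costs and fees: 10% of $9,560 = $956
Total recovery: $9,560 + $956 = $10,516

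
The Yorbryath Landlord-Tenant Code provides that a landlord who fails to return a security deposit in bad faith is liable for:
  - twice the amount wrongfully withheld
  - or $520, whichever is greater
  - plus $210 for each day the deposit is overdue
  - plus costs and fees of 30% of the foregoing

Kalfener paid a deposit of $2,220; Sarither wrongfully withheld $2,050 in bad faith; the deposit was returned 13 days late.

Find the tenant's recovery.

Recovery: $8,879

Doubled: 2 × $2,050 = $4,100
Minimum $520: $4,100 meets the minimum, no increase.
Late-return penalty: 13 × $210 = $2,730
Damages plus late penalty: $4,100 + $2,730 = $6,830
Costs and fees: 30% of $6,830 = $2,049
Total recovery: $6,830 + $2,049 = $8,879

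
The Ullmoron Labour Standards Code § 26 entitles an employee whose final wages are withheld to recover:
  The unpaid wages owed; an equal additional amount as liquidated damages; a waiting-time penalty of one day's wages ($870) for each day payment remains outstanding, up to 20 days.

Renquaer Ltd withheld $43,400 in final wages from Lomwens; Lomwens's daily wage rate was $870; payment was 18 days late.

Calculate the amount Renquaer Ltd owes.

Liquidated damages (equal amount): $43,400
Penalty days: min(18, 20) = 18
Waiting-time penalty: 18 × $870 = $15,660
Total award: $43,400 + $43,400 + $15,660 = $102,460

$102,460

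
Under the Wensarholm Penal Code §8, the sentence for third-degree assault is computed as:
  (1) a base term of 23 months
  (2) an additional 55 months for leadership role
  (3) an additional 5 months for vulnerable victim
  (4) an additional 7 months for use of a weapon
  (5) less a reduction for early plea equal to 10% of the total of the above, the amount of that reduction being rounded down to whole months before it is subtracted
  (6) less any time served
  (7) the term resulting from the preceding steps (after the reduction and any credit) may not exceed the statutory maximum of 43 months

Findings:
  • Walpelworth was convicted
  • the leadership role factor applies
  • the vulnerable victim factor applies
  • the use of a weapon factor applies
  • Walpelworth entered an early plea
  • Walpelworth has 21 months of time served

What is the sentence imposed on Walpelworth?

Leadership role enhancement: +55 months
Vulnerable victim enhancement: +5 months
Use of a weapon enhancement: +7 months
Adjusted term: 23 months + 55 months + 5 months + 7 months = 90 months
Early plea reduction: 10% of 90 months = 9 months (rounded down)
After reduction: 90 − 9 = 81 months
Less time served: 81 months − 21 months = 60 months
Cap at 43 months: 60 months exceeds the cap → 43 months

43 months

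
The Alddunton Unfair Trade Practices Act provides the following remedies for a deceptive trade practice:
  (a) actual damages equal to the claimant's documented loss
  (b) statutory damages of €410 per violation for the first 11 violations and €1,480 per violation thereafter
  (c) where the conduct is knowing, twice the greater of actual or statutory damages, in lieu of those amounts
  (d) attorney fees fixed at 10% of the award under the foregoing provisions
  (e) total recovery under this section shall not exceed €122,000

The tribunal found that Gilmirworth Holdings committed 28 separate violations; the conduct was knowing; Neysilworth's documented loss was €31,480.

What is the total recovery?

First 11 violations: 11 × €410 = €4,510
Remaining violations: (28 − 11) × €1,480 = €25,160
Statutory damages: €4,510 + €25,160 = €29,670
Greater of actual damages (€31,480) or statutory damages (€29,670): €31,480
Doubled: 2 × €31,480 = €62,960
Attorney fees: 10% of €62,960 = €6,296
Total before cap: €62,960 + €6,296 = €69,256
Cap at €122,000: €69,256 is within the cap, no reduction.

€69,256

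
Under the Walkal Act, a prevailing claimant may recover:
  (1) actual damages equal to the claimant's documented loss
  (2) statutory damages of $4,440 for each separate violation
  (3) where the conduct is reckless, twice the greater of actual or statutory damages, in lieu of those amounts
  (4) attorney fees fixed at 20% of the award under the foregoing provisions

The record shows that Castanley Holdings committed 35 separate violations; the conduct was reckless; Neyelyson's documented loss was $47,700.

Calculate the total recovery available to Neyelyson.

Statutory damages: 35 × $4,440 = $155,400
Greater of actual damages ($47,700) or statutory damages ($155,400): $155,400
Doubled: 2 × $155,400 = $310,800
Attorney fees: 20% of $310,800 = $62,160
Total recovery: $310,800 + $62,160 = $372,960

$372,960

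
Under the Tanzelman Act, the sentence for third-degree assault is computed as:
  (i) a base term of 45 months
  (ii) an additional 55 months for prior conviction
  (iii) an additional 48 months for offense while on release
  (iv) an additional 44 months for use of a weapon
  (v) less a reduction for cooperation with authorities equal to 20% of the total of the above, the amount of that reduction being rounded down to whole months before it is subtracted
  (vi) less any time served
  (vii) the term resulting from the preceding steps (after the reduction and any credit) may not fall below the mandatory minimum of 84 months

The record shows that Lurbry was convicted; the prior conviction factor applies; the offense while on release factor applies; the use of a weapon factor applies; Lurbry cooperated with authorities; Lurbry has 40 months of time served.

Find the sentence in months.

Prior conviction enhancement: +55 months
Offense while on release enhancement: +48 months
Use of a weapon enhancement: +44 months
Adjusted term: 45 months + 55 months + 48 months + 44 months = 192 months
Cooperation with authorities reduction: 20% of 192 months = 38 months (rounded down)
After reduction: 192 − 38 = 154 months
Less time served: 154 months − 40 months = 114 months
Minimum 84 months: 114 months meets the minimum, no increase.

114 months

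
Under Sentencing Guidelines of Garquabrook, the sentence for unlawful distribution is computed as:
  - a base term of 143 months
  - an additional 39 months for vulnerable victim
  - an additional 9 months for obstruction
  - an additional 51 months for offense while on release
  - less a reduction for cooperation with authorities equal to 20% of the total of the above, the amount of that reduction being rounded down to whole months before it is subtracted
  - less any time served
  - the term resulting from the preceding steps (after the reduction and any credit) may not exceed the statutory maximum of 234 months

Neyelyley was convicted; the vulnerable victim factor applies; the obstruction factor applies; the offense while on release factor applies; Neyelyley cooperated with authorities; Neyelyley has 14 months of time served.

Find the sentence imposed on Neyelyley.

Vulnerable victim enhancement: +39 months
Obstruction enhancement: +9 months
Offense while on release enhancement: +51 months
Adjusted term: 143 months + 39 months + 9 months + 51 months = 242 months
Cooperation with authorities reduction: 20% of 242 months = 48 months (rounded down)
After reduction: 242 − 48 = 194 months
Less time served: 194 months − 14 months = 180 months
Cap at 234 months: 180 months is within the cap, no reduction.

180 months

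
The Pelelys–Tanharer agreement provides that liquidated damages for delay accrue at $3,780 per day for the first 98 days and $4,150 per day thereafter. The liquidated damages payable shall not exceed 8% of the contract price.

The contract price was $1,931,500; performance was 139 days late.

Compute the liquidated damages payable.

Liquidated damages: $154,520

First 98 days: 98 × $3,780 = $370,440
Remaining days: (139 − 98) × $4,150 = $170,150
Accrued per-day damages: $370,440 + $170,150 = $540,590
Cap: 8% of $1,931,500 = $154,520
Cap at $154,520: $540,590 exceeds the cap → $154,520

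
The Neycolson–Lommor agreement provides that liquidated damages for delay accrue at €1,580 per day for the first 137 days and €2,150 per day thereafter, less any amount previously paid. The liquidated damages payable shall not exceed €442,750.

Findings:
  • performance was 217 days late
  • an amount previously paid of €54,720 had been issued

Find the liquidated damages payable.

€333,740

First 137 days: 137 × €1,580 = €216,460
Remaining days: (217 − 137) × €2,150 = €172,000
Accrued per-day damages: €216,460 + €172,000 = €388,460
Less amount previously paid: €388,460 − €54,720 = €333,740
Cap at €442,750: €333,740 is within the cap, no reduction.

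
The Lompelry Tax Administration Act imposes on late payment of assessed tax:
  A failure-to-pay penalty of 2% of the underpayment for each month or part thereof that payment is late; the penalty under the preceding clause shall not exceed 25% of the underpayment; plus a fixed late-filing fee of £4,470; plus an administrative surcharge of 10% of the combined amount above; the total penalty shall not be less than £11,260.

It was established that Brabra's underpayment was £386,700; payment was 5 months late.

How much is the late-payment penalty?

£47,454

Accrued rate: 2% × 5 = 10%, capped at 25% → 10%
Failure-to-pay penalty: 10% of £386,700 = £38,670
Penalty before surcharge: £38,670 + £4,470 = £43,140
Administrative surcharge: 10% of £43,140 = £4,314
Total penalty: £43,140 + £4,314 = £47,454
Minimum £11,260: £47,454 meets the minimum, no increase.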